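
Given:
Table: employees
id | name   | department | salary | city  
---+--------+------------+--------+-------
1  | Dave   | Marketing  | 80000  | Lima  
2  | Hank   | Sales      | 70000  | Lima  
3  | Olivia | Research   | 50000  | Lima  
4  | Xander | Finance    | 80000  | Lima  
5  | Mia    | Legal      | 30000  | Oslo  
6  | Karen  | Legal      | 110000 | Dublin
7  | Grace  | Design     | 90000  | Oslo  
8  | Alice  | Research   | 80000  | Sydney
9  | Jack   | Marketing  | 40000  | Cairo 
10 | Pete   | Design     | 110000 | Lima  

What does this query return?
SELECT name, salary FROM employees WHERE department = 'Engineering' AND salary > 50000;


Filtering: department = 'Engineering' AND salary > 50000
Matching: 0 rows

Empty result set (0 rows)


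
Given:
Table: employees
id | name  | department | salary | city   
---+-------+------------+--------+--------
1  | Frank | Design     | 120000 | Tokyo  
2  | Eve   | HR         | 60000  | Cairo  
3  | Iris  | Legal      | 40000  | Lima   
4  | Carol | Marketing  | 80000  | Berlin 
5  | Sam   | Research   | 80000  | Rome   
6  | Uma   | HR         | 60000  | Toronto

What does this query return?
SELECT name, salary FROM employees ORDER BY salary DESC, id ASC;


Sorting by salary DESC, then id ASC for ties

6 rows:
Frank, 120000
Carol, 80000
Sam, 80000
Eve, 60000
Uma, 60000
Iris, 40000


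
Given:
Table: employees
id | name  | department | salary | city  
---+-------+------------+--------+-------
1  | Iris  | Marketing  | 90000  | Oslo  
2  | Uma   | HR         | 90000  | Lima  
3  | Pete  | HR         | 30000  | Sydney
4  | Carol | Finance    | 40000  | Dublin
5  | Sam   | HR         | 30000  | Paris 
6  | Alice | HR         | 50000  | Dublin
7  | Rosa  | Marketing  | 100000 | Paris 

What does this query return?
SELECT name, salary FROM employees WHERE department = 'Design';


Filtering: department = 'Design'
Matching rows: 0

Empty result set (0 rows)


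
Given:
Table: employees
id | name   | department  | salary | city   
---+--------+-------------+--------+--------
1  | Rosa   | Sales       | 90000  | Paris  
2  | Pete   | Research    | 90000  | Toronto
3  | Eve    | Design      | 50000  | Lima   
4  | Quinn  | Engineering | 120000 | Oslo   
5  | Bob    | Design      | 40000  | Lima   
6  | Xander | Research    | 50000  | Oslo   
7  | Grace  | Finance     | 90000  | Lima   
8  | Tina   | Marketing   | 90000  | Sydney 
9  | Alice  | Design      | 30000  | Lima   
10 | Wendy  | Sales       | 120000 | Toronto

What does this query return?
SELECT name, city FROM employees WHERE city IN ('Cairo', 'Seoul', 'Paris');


Filtering: city IN ('Cairo', 'Seoul', 'Paris')
Matching: 1 rows

1 rows:
Rosa, Paris


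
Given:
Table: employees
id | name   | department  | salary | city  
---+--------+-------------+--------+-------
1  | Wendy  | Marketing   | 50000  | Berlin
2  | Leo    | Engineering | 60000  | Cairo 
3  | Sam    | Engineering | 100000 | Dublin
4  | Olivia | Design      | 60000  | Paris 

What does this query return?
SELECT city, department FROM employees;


Projecting columns: city, department

4 rows:
Berlin, Marketing
Cairo, Engineering
Dublin, Engineering
Paris, Design


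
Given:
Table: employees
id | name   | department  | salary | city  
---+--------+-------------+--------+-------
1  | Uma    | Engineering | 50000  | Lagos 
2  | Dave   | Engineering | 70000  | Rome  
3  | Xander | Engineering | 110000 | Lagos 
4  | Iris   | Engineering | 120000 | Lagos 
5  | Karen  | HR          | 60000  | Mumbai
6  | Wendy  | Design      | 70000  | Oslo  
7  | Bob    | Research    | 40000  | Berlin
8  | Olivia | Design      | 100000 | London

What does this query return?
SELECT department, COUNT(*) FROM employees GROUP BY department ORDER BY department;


Assigning each row to its department group:
  Uma -> Engineering
  Dave -> Engineering
  Xander -> Engineering
  Iris -> Engineering
  Karen -> HR
  Wendy -> Design
  Bob -> Research
  Olivia -> Design


4 groups:
Design, 2
Engineering, 4
HR, 1
Research, 1


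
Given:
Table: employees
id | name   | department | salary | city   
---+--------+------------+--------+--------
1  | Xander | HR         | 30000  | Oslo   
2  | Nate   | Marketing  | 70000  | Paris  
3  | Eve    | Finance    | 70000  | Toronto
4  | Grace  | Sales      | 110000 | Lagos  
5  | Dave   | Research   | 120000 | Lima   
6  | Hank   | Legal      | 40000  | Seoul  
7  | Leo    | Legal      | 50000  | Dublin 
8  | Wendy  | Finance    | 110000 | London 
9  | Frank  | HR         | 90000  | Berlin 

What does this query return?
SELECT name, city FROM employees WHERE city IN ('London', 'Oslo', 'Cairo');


Filtering: city IN ('London', 'Oslo', 'Cairo')
Matching: 2 rows

2 rows:
Xander, Oslo
Wendy, London


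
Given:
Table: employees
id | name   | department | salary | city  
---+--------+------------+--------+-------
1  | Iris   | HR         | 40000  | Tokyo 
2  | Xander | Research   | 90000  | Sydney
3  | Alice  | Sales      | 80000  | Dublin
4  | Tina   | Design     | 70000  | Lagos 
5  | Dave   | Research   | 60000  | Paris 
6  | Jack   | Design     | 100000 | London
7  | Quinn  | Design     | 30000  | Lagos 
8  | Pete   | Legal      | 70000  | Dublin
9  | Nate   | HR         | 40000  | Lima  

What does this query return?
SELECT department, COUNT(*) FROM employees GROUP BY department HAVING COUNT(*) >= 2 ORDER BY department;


Groups with count >= 2:
  Design: 3 -> PASS
  HR: 2 -> PASS
  Research: 2 -> PASS
  Legal: 1 -> filtered out
  Sales: 1 -> filtered out


3 groups:
Design, 3
HR, 2
Research, 2


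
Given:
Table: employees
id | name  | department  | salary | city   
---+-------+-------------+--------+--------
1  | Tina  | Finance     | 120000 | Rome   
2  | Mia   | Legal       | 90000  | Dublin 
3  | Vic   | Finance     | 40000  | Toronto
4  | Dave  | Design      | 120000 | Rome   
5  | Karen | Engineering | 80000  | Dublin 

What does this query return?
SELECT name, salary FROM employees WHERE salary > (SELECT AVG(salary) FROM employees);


Subquery: AVG(salary) = 90000.0
Filtering: salary > 90000.0
  Tina (120000) -> MATCH
  Dave (120000) -> MATCH


2 rows:
Tina, 120000
Dave, 120000


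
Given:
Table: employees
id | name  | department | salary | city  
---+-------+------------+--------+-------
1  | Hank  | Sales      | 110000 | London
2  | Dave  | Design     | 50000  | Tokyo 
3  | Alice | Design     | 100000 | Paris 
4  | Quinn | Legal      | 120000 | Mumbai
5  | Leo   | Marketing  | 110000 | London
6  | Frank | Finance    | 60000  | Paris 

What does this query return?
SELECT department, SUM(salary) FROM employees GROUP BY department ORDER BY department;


Summing salary within each department:
  Design: 50000 + 100000 = 150000
  Finance: 60000 = 60000
  Legal: 120000 = 120000
  Marketing: 110000 = 110000
  Sales: 110000 = 110000


5 groups:
Design, 150000
Finance, 60000
Legal, 120000
Marketing, 110000
Sales, 110000


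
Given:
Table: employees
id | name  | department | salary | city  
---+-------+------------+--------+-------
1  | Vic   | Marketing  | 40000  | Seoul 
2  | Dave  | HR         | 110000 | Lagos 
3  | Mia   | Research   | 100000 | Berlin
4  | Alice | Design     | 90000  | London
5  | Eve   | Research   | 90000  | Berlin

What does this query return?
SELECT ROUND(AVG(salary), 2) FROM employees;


SUM(salary) = 430000
COUNT = 5
ROUND(AVG, 2) = ROUND(430000 / 5, 2) = 86000.0

86000.0


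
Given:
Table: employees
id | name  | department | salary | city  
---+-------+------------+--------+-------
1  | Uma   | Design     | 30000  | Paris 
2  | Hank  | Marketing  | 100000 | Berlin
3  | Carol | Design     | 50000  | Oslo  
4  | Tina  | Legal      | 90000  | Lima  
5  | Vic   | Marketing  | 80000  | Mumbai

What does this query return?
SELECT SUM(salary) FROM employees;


SUM(salary) = 30000 + 100000 + 50000 + 90000 + 80000 = 350000

350000


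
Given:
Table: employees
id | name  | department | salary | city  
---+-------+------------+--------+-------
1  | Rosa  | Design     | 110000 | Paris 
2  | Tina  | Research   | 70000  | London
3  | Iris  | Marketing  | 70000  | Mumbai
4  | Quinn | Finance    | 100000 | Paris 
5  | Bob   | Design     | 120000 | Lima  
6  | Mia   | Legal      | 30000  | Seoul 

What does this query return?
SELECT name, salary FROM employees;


Projecting columns: name, salary

6 rows:
Rosa, 110000
Tina, 70000
Iris, 70000
Quinn, 100000
Bob, 120000
Mia, 30000


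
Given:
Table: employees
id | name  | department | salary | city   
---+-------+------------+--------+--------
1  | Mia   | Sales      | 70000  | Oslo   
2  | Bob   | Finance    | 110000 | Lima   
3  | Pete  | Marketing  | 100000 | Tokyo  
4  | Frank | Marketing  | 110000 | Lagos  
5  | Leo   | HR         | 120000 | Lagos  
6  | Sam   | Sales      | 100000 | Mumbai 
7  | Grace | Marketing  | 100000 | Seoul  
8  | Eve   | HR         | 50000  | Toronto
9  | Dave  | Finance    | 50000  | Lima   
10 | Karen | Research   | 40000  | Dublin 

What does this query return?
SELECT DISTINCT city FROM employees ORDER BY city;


All 'city' values (row order): Oslo, Lima, Tokyo, Lagos, Lagos, Mumbai, Seoul, Toronto, Lima, Dublin
Removing duplicates leaves 8 unique value(s).

8 values:
Dublin
Lagos
Lima
Mumbai
Oslo
Seoul
Tokyo
Toronto


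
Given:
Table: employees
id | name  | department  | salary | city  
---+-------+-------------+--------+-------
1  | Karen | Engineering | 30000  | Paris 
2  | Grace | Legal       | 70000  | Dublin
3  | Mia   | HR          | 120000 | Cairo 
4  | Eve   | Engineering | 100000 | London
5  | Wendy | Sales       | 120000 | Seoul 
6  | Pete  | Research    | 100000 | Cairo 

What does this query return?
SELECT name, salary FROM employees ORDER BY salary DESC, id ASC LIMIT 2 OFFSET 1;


Sort by salary DESC (id ASC tiebreak), then skip 1 and take 2
Rows 2 through 3

2 rows:
Wendy, 120000
Eve, 100000


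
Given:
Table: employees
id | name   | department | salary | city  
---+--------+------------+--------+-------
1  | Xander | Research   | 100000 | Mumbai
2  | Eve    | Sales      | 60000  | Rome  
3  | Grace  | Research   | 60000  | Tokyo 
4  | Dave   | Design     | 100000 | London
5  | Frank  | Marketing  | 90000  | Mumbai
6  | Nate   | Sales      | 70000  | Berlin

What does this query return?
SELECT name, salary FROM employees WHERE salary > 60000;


Filtering: salary > 60000
Matching: 4 rows

4 rows:
Xander, 100000
Dave, 100000
Frank, 90000
Nate, 70000


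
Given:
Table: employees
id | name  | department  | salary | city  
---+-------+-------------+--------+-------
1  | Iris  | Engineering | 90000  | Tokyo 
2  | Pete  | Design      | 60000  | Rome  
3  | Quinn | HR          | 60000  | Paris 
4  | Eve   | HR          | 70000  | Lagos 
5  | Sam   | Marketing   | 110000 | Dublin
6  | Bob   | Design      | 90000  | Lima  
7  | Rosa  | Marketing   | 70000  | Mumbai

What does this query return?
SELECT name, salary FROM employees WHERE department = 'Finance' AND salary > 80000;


Filtering: department = 'Finance' AND salary > 80000
Matching: 0 rows

Empty result set (0 rows)


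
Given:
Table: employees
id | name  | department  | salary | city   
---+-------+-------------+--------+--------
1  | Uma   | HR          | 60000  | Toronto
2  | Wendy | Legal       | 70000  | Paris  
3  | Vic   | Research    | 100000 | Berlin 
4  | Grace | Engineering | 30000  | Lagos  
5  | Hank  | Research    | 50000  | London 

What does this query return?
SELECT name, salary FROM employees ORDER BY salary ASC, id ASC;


Sorting by salary ASC, then id ASC for ties

5 rows:
Grace, 30000
Hank, 50000
Uma, 60000
Wendy, 70000
Vic, 100000


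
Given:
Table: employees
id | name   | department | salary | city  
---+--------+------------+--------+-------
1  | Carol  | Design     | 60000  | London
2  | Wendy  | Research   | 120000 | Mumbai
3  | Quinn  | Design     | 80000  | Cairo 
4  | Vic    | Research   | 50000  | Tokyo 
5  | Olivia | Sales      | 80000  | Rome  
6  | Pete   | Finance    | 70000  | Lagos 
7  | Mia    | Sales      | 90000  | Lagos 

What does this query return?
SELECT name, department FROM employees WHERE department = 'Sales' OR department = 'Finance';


Filtering: department = 'Sales' OR 'Finance'
Matching: 3 rows

3 rows:
Olivia, Sales
Pete, Finance
Mia, Sales


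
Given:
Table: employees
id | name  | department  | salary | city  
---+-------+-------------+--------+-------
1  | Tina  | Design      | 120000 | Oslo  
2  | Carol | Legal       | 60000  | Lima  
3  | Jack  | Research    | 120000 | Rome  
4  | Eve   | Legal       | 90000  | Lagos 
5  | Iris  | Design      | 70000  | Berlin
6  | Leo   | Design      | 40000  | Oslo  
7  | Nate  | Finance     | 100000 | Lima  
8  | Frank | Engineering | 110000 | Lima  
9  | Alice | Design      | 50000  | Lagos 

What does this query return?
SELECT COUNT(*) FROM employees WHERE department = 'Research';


Counting rows where department = 'Research'
  Jack -> MATCH


1


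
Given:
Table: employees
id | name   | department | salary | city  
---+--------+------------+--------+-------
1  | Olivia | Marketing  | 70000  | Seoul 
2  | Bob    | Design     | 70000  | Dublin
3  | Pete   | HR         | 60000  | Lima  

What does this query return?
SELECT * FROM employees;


SELECT * returns all 3 rows with all columns

3 rows:
1, Olivia, Marketing, 70000, Seoul
2, Bob, Design, 70000, Dublin
3, Pete, HR, 60000, Lima


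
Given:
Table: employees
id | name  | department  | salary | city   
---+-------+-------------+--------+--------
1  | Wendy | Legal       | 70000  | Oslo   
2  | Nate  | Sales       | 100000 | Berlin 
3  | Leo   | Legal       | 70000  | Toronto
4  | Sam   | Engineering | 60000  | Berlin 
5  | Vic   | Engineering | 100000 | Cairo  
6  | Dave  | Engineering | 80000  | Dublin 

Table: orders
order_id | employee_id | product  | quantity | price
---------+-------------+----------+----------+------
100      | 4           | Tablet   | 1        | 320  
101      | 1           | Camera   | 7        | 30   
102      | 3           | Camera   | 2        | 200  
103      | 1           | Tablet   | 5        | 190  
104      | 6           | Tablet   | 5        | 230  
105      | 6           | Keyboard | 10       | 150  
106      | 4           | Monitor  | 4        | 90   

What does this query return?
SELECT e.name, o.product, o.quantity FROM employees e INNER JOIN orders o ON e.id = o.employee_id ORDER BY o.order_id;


Joining employees.id = orders.employee_id:
  employee Sam (id=4) -> order Tablet
  employee Wendy (id=1) -> order Camera
  employee Leo (id=3) -> order Camera
  employee Wendy (id=1) -> order Tablet
  employee Dave (id=6) -> order Tablet
  employee Dave (id=6) -> order Keyboard
  employee Sam (id=4) -> order Monitor


7 rows:
Sam, Tablet, 1
Wendy, Camera, 7
Leo, Camera, 2
Wendy, Tablet, 5
Dave, Tablet, 5
Dave, Keyboard, 10
Sam, Monitor, 4


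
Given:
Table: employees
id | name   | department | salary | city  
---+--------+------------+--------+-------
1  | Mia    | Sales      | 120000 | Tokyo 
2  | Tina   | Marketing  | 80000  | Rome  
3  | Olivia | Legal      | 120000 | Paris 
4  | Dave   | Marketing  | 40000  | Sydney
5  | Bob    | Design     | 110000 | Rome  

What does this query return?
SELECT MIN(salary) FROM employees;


Salaries: 120000, 80000, 120000, 40000, 110000
MIN = 40000

40000


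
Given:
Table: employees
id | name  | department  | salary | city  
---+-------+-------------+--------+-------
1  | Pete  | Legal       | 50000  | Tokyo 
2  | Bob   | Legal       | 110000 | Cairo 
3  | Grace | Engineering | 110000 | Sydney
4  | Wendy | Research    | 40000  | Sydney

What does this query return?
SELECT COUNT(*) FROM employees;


COUNT(*) counts all rows

4


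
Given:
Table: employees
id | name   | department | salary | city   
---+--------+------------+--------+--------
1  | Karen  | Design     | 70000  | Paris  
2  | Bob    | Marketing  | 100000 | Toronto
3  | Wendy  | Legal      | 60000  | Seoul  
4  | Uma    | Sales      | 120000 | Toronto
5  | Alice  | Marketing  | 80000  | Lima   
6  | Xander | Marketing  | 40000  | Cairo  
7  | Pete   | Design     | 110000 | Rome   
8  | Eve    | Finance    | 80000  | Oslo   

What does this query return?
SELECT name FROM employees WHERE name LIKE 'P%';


LIKE 'P%' matches names starting with 'P'
Matching: 1

1 rows:
Pete


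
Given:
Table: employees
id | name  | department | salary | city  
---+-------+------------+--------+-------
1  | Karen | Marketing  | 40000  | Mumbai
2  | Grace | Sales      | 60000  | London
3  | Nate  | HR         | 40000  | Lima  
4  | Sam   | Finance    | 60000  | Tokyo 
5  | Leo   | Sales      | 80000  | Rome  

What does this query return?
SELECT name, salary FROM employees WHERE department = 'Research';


Filtering: department = 'Research'
Matching rows: 0

Empty result set (0 rows)


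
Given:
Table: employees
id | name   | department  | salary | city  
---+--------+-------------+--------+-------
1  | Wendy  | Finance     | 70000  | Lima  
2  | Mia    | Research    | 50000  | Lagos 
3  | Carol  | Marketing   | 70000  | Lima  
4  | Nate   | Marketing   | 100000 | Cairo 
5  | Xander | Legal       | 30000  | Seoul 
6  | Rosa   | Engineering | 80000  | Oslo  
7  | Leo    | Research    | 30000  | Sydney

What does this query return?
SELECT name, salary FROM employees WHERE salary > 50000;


Filtering: salary > 50000
Matching: 4 rows

4 rows:
Wendy, 70000
Carol, 70000
Nate, 100000
Rosa, 80000


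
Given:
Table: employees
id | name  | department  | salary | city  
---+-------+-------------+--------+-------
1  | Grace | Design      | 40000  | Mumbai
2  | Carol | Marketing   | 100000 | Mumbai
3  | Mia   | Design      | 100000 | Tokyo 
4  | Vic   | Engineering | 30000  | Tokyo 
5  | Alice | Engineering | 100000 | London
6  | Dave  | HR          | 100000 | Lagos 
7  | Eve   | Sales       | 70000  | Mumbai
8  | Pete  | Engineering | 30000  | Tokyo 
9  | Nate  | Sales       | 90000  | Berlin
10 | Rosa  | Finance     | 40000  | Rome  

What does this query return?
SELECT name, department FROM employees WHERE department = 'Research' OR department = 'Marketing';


Filtering: department = 'Research' OR 'Marketing'
Matching: 1 rows

1 rows:
Carol, Marketing


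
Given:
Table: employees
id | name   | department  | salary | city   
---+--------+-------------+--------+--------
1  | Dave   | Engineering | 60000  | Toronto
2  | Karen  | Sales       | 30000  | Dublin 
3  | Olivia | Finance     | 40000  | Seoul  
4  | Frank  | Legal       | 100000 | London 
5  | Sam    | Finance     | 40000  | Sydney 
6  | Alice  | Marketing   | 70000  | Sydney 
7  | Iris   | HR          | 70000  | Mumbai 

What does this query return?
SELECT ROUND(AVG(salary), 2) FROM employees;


SUM(salary) = 410000
COUNT = 7
ROUND(AVG, 2) = ROUND(410000 / 7, 2) = 58571.43

58571.43


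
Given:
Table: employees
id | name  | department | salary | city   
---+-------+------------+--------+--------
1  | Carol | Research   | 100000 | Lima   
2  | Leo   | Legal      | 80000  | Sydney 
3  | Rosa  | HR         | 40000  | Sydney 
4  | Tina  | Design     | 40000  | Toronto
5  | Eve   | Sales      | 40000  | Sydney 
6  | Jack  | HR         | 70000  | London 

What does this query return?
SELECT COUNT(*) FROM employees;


COUNT(*) counts all rows

6


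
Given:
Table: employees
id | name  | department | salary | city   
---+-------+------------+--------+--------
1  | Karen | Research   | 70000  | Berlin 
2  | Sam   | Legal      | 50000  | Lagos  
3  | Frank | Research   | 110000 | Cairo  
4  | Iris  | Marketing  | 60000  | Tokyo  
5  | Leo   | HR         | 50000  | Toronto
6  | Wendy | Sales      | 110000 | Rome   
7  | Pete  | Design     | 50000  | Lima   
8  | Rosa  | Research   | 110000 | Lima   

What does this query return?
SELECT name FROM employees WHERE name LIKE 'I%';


LIKE 'I%' matches names starting with 'I'
Matching: 1

1 rows:
Iris


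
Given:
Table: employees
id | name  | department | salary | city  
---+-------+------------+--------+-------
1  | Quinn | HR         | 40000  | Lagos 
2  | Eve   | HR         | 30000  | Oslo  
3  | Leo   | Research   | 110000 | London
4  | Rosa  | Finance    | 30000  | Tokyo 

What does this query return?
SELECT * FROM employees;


SELECT * returns all 4 rows with all columns

4 rows:
1, Quinn, HR, 40000, Lagos
2, Eve, HR, 30000, Oslo
3, Leo, Research, 110000, London
4, Rosa, Finance, 30000, Tokyo


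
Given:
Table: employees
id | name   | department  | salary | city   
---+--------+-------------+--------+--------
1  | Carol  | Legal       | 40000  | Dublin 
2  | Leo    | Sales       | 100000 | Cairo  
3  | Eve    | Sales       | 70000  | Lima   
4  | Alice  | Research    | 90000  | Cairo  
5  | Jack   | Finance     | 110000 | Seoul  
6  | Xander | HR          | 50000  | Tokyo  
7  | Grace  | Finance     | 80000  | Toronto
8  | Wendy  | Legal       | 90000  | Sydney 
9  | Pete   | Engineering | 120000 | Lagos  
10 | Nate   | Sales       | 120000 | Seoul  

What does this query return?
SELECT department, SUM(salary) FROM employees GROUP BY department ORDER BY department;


Summing salary within each department:
  Engineering: 120000 = 120000
  Finance: 110000 + 80000 = 190000
  HR: 50000 = 50000
  Legal: 40000 + 90000 = 130000
  Research: 90000 = 90000
  Sales: 100000 + 70000 + 120000 = 290000


6 groups:
Engineering, 120000
Finance, 190000
HR, 50000
Legal, 130000
Research, 90000
Sales, 290000


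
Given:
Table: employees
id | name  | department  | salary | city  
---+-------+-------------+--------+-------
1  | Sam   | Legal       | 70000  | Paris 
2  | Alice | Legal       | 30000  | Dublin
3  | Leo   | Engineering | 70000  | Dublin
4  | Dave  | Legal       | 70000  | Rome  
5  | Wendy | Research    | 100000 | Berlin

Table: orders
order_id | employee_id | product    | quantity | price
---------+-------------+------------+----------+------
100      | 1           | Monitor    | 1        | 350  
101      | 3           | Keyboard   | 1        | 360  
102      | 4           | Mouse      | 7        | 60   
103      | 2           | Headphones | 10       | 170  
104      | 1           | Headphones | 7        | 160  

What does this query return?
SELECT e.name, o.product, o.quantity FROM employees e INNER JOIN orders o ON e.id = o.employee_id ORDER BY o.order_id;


Joining employees.id = orders.employee_id:
  employee Sam (id=1) -> order Monitor
  employee Leo (id=3) -> order Keyboard
  employee Dave (id=4) -> order Mouse
  employee Alice (id=2) -> order Headphones
  employee Sam (id=1) -> order Headphones


5 rows:
Sam, Monitor, 1
Leo, Keyboard, 1
Dave, Mouse, 7
Alice, Headphones, 10
Sam, Headphones, 7


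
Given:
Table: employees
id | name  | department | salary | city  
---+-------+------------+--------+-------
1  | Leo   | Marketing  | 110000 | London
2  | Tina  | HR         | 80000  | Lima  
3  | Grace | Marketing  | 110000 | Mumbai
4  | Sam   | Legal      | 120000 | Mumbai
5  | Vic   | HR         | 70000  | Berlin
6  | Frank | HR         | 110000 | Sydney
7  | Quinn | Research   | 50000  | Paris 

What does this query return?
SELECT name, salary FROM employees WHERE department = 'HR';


Filtering: department = 'HR'
Matching rows: 3

3 rows:
Tina, 80000
Vic, 70000
Frank, 110000


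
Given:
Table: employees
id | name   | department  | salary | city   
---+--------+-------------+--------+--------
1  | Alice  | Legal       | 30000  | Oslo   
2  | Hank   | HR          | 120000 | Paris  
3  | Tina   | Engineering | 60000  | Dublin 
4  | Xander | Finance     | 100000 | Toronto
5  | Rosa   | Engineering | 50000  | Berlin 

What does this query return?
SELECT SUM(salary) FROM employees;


SUM(salary) = 30000 + 120000 + 60000 + 100000 + 50000 = 360000

360000


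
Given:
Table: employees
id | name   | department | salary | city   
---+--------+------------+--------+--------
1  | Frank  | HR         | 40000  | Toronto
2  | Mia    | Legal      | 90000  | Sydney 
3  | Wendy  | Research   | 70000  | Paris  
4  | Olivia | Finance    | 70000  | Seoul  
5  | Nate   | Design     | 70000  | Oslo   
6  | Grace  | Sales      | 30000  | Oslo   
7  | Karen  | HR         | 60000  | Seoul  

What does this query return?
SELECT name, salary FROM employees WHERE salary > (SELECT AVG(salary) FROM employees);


Subquery: AVG(salary) = 61428.57
Filtering: salary > 61428.57
  Mia (90000) -> MATCH
  Wendy (70000) -> MATCH
  Olivia (70000) -> MATCH
  Nate (70000) -> MATCH


4 rows:
Mia, 90000
Wendy, 70000
Olivia, 70000
Nate, 70000


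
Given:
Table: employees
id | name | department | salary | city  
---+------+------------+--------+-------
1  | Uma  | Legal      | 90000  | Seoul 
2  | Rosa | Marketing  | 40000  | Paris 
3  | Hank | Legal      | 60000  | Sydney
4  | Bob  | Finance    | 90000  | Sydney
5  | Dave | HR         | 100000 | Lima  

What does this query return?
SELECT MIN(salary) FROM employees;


Salaries: 90000, 40000, 60000, 90000, 100000
MIN = 40000

40000


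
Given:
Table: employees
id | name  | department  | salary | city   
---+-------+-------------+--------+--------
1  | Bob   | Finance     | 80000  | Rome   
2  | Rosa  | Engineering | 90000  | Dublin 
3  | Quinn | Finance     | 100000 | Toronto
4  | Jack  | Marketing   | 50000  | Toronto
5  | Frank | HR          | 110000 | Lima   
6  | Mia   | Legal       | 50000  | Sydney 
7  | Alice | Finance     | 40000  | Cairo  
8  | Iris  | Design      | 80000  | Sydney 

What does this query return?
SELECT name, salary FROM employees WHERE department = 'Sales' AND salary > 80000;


Filtering: department = 'Sales' AND salary > 80000
Matching: 0 rows

Empty result set (0 rows)


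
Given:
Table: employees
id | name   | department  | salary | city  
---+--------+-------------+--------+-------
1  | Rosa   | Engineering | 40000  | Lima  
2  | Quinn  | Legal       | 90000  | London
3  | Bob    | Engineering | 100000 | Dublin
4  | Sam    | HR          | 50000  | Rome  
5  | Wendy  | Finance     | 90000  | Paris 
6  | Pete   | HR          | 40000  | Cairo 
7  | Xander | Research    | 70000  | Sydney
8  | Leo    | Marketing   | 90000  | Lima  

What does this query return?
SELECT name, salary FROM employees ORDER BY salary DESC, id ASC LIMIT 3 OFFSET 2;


Sort by salary DESC (id ASC tiebreak), then skip 2 and take 3
Rows 3 through 5

3 rows:
Wendy, 90000
Leo, 90000
Xander, 70000


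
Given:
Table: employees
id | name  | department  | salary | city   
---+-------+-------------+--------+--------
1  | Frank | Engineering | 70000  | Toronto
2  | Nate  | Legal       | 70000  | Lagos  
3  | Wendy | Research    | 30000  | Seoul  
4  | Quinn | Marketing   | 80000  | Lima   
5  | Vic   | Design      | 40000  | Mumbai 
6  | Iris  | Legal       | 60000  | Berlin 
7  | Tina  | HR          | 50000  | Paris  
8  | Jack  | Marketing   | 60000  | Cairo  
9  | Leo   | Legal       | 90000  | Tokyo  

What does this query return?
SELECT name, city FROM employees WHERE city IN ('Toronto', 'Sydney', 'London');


Filtering: city IN ('Toronto', 'Sydney', 'London')
Matching: 1 rows

1 rows:
Frank, Toronto


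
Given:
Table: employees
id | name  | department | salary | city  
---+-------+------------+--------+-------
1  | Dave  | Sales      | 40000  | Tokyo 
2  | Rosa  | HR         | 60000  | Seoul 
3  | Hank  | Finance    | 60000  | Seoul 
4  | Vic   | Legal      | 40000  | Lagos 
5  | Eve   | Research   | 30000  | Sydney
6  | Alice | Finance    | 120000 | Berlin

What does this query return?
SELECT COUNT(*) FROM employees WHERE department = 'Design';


Counting rows where department = 'Design'


0


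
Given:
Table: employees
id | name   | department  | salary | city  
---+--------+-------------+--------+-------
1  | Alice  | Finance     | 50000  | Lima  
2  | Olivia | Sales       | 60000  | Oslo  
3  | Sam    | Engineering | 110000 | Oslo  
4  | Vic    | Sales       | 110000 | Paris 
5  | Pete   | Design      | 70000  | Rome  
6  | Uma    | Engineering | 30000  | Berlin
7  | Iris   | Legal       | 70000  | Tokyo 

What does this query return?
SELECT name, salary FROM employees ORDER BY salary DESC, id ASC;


Sorting by salary DESC, then id ASC for ties

7 rows:
Sam, 110000
Vic, 110000
Pete, 70000
Iris, 70000
Olivia, 60000
Alice, 50000
Uma, 30000


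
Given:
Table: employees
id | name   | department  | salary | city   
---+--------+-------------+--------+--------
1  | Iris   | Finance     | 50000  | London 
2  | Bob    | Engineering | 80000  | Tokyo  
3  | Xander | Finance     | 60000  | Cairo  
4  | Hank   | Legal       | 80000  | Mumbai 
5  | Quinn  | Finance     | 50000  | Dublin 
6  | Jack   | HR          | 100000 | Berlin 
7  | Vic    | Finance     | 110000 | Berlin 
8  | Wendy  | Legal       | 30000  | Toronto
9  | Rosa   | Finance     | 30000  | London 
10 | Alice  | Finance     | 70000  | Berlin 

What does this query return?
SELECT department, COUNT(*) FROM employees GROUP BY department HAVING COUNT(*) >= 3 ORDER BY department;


Groups with count >= 3:
  Finance: 6 -> PASS
  Engineering: 1 -> filtered out
  HR: 1 -> filtered out
  Legal: 2 -> filtered out


1 groups:
Finance, 6


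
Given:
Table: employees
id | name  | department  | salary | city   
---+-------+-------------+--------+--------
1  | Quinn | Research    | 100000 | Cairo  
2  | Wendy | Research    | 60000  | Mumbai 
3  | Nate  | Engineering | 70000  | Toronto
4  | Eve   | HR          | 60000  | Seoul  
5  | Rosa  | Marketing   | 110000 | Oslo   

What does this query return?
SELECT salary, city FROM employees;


Projecting columns: salary, city

5 rows:
100000, Cairo
60000, Mumbai
70000, Toronto
60000, Seoul
110000, Oslo


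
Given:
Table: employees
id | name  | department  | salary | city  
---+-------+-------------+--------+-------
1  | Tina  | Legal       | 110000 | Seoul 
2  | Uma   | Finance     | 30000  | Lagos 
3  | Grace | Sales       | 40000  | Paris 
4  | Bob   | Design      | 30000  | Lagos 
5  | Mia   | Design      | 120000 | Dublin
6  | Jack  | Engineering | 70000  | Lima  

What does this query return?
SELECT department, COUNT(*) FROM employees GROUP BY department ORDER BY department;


Assigning each row to its department group:
  Tina -> Legal
  Uma -> Finance
  Grace -> Sales
  Bob -> Design
  Mia -> Design
  Jack -> Engineering


5 groups:
Design, 2
Engineering, 1
Finance, 1
Legal, 1
Sales, 1


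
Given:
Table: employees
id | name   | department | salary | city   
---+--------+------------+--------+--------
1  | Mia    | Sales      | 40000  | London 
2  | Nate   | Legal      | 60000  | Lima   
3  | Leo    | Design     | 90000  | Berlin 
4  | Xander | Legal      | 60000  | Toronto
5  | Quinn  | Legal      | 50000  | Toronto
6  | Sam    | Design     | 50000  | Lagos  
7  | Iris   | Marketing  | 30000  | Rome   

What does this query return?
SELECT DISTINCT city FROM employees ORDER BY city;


All 'city' values (row order): London, Lima, Berlin, Toronto, Toronto, Lagos, Rome
Removing duplicates leaves 6 unique value(s).

6 values:
Berlin
Lagos
Lima
London
Rome
Toronto


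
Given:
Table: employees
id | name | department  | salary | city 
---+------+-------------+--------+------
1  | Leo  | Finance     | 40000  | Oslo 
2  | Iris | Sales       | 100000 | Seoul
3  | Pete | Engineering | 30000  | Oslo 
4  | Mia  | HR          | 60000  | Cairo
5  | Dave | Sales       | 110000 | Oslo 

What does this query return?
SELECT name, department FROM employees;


Projecting columns: name, department

5 rows:
Leo, Finance
Iris, Sales
Pete, Engineering
Mia, HR
Dave, Sales


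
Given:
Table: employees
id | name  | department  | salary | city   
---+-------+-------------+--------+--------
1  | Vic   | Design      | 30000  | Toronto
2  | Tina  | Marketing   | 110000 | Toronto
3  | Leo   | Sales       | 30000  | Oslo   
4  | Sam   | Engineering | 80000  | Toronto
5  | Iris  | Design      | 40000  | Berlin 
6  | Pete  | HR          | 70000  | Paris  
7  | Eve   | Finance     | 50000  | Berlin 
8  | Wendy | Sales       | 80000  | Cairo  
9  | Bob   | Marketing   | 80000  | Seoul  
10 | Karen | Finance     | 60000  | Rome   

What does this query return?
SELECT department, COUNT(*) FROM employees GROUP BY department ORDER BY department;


Assigning each row to its department group:
  Vic -> Design
  Tina -> Marketing
  Leo -> Sales
  Sam -> Engineering
  Iris -> Design
  Pete -> HR
  Eve -> Finance
  Wendy -> Sales
  Bob -> Marketing
  Karen -> Finance


6 groups:
Design, 2
Engineering, 1
Finance, 2
HR, 1
Marketing, 2
Sales, 2


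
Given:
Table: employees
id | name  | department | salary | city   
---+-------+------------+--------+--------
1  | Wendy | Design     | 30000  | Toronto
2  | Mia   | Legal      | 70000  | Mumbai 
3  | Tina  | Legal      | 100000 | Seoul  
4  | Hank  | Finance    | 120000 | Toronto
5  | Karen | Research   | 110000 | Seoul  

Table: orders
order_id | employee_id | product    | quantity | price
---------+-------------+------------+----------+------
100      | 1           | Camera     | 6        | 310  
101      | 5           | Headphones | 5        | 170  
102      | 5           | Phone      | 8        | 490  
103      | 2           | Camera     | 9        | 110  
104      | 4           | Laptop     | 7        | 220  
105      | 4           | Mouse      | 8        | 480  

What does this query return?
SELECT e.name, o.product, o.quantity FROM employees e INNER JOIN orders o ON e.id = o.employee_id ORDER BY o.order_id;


Joining employees.id = orders.employee_id:
  employee Wendy (id=1) -> order Camera
  employee Karen (id=5) -> order Headphones
  employee Karen (id=5) -> order Phone
  employee Mia (id=2) -> order Camera
  employee Hank (id=4) -> order Laptop
  employee Hank (id=4) -> order Mouse


6 rows:
Wendy, Camera, 6
Karen, Headphones, 5
Karen, Phone, 8
Mia, Camera, 9
Hank, Laptop, 7
Hank, Mouse, 8


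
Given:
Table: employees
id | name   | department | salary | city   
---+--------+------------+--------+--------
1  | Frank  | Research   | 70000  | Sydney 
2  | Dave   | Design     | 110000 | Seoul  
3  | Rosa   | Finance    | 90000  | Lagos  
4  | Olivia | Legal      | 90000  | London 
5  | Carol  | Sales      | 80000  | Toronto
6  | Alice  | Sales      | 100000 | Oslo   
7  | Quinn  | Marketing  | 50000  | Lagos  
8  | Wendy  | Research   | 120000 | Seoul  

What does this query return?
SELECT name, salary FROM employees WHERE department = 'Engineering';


Filtering: department = 'Engineering'
Matching rows: 0

Empty result set (0 rows)


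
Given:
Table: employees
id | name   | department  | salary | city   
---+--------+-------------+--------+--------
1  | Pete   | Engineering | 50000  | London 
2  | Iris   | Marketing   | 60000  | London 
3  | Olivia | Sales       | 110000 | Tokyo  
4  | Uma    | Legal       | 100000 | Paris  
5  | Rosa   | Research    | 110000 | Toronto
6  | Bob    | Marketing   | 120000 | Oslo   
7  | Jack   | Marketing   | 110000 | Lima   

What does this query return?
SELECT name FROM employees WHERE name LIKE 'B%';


LIKE 'B%' matches names starting with 'B'
Matching: 1

1 rows:
Bob


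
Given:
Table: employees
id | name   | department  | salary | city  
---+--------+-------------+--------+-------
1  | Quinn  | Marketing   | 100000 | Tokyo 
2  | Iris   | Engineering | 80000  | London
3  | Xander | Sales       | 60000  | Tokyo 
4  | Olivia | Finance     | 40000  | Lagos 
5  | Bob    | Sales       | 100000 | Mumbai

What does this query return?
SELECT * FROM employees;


SELECT * returns all 5 rows with all columns

5 rows:
1, Quinn, Marketing, 100000, Tokyo
2, Iris, Engineering, 80000, London
3, Xander, Sales, 60000, Tokyo
4, Olivia, Finance, 40000, Lagos
5, Bob, Sales, 100000, Mumbai


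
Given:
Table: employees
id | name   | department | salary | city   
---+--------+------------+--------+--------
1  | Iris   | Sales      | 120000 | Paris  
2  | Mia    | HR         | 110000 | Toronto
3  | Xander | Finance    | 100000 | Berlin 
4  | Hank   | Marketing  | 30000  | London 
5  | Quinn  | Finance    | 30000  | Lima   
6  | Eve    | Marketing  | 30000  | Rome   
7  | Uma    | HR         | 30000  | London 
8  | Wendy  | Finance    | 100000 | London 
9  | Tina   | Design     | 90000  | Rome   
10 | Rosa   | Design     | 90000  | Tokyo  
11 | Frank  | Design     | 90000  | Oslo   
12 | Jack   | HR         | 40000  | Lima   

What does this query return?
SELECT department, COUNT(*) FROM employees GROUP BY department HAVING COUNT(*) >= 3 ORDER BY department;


Groups with count >= 3:
  Design: 3 -> PASS
  Finance: 3 -> PASS
  HR: 3 -> PASS
  Marketing: 2 -> filtered out
  Sales: 1 -> filtered out


3 groups:
Design, 3
Finance, 3
HR, 3


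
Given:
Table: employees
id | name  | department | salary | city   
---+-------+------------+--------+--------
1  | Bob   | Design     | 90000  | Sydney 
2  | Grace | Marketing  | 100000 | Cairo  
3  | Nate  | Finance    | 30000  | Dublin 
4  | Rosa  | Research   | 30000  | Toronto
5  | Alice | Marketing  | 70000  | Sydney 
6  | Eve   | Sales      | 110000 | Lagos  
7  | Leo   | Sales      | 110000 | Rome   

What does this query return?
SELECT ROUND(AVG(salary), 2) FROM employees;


SUM(salary) = 540000
COUNT = 7
ROUND(AVG, 2) = ROUND(540000 / 7, 2) = 77142.86

77142.86


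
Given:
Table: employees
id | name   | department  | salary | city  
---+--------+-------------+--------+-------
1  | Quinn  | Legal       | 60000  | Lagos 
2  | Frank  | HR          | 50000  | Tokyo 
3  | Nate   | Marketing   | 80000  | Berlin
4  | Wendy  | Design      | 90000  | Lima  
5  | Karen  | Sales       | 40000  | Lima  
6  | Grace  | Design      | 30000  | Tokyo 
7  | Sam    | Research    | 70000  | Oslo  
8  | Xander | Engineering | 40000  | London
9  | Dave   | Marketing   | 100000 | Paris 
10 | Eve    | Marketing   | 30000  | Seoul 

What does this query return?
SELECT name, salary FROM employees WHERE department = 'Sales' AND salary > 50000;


Filtering: department = 'Sales' AND salary > 50000
Matching: 0 rows

Empty result set (0 rows)


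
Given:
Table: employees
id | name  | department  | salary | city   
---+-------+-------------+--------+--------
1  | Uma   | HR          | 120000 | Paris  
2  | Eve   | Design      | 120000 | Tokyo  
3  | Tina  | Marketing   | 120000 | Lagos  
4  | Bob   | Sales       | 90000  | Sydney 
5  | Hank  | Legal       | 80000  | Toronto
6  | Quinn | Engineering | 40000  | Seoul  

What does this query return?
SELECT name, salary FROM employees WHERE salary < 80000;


Filtering: salary < 80000
Matching: 1 rows

1 rows:
Quinn, 40000


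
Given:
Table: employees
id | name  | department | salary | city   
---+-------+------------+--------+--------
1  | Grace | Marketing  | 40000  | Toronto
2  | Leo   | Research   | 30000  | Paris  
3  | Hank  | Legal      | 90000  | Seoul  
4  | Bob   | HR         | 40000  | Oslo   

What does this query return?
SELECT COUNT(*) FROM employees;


COUNT(*) counts all rows

4


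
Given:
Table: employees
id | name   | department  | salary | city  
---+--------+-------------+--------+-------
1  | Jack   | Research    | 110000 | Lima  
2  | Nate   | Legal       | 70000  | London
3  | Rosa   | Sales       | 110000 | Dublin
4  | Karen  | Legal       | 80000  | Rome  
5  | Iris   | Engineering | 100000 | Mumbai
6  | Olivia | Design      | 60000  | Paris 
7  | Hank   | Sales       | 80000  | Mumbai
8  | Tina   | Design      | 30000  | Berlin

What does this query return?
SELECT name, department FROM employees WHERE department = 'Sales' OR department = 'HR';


Filtering: department = 'Sales' OR 'HR'
Matching: 2 rows

2 rows:
Rosa, Sales
Hank, Sales


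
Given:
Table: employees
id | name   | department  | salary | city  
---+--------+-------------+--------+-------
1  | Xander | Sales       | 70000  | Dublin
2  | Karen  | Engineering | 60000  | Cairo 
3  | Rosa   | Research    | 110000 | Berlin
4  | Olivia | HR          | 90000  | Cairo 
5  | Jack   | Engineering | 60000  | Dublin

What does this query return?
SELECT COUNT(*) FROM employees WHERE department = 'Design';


Counting rows where department = 'Design'


0


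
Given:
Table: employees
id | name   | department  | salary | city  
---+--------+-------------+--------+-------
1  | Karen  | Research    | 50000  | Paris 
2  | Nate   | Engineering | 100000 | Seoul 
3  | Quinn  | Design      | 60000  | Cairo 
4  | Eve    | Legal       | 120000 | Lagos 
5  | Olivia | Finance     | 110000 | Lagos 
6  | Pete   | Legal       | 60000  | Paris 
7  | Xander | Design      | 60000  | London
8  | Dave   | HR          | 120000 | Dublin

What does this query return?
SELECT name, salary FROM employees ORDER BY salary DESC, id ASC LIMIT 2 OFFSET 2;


Sort by salary DESC (id ASC tiebreak), then skip 2 and take 2
Rows 3 through 4

2 rows:
Olivia, 110000
Nate, 100000
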